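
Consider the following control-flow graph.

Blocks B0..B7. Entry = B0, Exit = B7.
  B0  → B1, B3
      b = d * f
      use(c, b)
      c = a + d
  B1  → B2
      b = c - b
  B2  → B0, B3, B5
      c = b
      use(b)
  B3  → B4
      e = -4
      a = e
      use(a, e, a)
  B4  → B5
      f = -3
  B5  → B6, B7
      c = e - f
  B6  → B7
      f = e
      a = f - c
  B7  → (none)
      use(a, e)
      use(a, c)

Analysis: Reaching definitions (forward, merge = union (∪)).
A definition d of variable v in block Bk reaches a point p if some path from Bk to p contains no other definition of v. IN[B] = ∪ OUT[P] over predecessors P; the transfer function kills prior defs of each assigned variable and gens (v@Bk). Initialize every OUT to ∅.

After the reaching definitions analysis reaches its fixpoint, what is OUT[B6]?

Answer: {a@B6, b@B0, b@B1, c@B5, e@B3, f@B6}

Trace:
Per-block solution:
  B0: | IN={b@B1, c@B2} | OUT={b@B0, c@B0}
  B1: | IN={b@B0, c@B0} | OUT={b@B1, c@B0}
  B2: | IN={b@B1, c@B0} | OUT={b@B1, c@B2}
  B3: | IN={b@B0, b@B1, c@B0, c@B2} | OUT={a@B3, b@B0, b@B1, c@B0, c@B2, e@B3}
  B4: | IN={a@B3, b@B0, b@B1, c@B0, c@B2, e@B3} | OUT={a@B3, b@B0, b@B1, c@B0, c@B2, e@B3, f@B4}
  B5: | IN={a@B3, b@B0, b@B1, c@B0, c@B2, e@B3, f@B4} | OUT={a@B3, b@B0, b@B1, c@B5, e@B3, f@B4}
  B6: | IN={a@B3, b@B0, b@B1, c@B5, e@B3, f@B4} | OUT={a@B6, b@B0, b@B1, c@B5, e@B3, f@B6}
  B7: | IN={a@B3, a@B6, b@B0, b@B1, c@B5, e@B3, f@B4, f@B6} | OUT={a@B3, a@B6, b@B0, b@B1, c@B5, e@B3, f@B4, f@B6}

Merge at B6: IN[B6] = OUT[B5] = {a@B3, b@B0, b@B1, c@B5, e@B3, f@B4}
Applying B6's transfer function to that IN value gives OUT[B6] (row B6 above).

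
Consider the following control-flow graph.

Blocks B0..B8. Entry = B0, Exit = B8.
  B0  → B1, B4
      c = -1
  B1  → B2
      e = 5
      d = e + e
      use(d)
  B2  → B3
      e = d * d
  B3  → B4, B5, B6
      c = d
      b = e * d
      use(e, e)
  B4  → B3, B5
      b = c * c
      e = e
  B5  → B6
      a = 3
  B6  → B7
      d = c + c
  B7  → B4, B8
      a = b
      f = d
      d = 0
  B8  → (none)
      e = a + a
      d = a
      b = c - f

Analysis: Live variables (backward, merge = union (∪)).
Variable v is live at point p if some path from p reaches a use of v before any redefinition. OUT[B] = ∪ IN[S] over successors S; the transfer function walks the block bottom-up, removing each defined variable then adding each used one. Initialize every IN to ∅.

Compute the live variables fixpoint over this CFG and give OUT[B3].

Fixpoint table:
  B0:   IN={d, e}   OUT={c, d, e}
  B1:   IN={}   OUT={d}
  B2:   IN={d}   OUT={d, e}
  B3:   IN={d, e}   OUT={b, c, d, e}
  B4:   IN={c, d, e}   OUT={b, c, d, e}
  B5:   IN={b, c, e}   OUT={b, c, e}
  B6:   IN={b, c, e}   OUT={b, c, d, e}
  B7:   IN={b, c, d, e}   OUT={a, c, d, e, f}
  B8:   IN={a, c, f}   OUT={}

Merge at B3: OUT[B3] = IN[B4] ⊔ IN[B5] ⊔ IN[B6] = {b, c, d, e}

Answer: {b, c, d, e}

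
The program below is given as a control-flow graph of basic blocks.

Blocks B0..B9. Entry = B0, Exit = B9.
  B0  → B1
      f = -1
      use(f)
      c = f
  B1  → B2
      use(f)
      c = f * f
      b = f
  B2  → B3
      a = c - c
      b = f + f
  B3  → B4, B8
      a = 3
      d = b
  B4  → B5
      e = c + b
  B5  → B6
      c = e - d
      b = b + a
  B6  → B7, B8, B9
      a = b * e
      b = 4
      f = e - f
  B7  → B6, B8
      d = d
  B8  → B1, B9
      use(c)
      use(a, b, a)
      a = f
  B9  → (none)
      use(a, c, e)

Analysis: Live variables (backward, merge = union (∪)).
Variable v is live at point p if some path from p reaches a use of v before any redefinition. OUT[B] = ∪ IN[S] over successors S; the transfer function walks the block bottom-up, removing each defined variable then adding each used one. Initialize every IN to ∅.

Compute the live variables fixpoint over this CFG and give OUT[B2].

Answer: {b, c, e, f}

Working:
Per-block solution:
  B0:   IN={e}   OUT={e, f}
  B1:   IN={e, f}   OUT={c, e, f}
  B2:   IN={c, e, f}   OUT={b, c, e, f}
  B3:   IN={b, c, e, f}   OUT={a, b, c, d, e, f}
  B4:   IN={a, b, c, d, f}   OUT={a, b, d, e, f}
  B5:   IN={a, b, d, e, f}   OUT={b, c, d, e, f}
  B6:   IN={b, c, d, e, f}   OUT={a, b, c, d, e, f}
  B7:   IN={a, b, c, d, e, f}   OUT={a, b, c, d, e, f}
  B8:   IN={a, b, c, e, f}   OUT={a, c, e, f}
  B9:   IN={a, c, e}   OUT={}

Merge at B2: OUT[B2] = IN[B3] = {b, c, e, f}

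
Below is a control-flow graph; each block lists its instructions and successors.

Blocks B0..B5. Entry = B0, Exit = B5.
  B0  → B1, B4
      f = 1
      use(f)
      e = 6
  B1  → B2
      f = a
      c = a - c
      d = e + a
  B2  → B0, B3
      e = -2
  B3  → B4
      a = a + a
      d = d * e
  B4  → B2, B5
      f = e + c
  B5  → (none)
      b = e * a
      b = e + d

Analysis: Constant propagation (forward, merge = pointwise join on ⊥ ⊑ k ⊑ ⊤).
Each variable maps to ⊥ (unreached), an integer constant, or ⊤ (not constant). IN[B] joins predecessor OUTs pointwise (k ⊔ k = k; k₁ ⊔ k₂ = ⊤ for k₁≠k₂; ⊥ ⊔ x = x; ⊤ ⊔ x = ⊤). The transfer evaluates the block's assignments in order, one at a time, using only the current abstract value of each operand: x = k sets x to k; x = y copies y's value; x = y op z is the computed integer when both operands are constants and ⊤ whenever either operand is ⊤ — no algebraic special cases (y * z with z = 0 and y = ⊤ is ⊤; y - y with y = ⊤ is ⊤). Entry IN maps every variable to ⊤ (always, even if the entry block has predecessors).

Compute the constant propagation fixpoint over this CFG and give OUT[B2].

Answer: {a: ⊤, b: ⊤, c: ⊤, d: ⊤, e: -2, f: ⊤}

Derivation:
Per-block solution:
  B0:   IN=(all ⊤)   OUT={e:6, f:1; rest ⊤}
  B1:   IN={e:6, f:1; rest ⊤}   OUT={e:6; rest ⊤}
  B2:   IN=(all ⊤)   OUT={e:-2; rest ⊤}
  B3:   IN={e:-2; rest ⊤}   OUT={e:-2; rest ⊤}
  B4:   IN=(all ⊤)   OUT=(all ⊤)
  B5:   IN=(all ⊤)   OUT=(all ⊤)

Merge at B2: IN[B2] = OUT[B1] ⊔ OUT[B4] = {a: ⊤, b: ⊤, c: ⊤, d: ⊤, e: ⊤, f: ⊤}
Applying B2's transfer function to that IN value gives OUT[B2] (row B2 above).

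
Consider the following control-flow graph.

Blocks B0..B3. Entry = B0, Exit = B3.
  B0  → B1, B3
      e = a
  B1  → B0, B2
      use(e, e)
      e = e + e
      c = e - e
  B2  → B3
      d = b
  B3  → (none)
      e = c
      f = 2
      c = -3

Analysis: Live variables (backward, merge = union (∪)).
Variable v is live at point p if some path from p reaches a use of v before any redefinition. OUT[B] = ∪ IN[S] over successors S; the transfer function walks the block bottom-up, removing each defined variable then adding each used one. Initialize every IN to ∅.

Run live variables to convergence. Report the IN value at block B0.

Per-block solution:
  B0:   IN={a, b, c}   OUT={a, b, c, e}
  B1:   IN={a, b, e}   OUT={a, b, c}
  B2:   IN={b, c}   OUT={c}
  B3:   IN={c}   OUT={}

Merge at B0: OUT[B0] = IN[B1] ⊔ IN[B3] = {a, b, c, e}
Applying B0's transfer function to that OUT value gives IN[B0] (row B0 above).

Answer: {a, b, c}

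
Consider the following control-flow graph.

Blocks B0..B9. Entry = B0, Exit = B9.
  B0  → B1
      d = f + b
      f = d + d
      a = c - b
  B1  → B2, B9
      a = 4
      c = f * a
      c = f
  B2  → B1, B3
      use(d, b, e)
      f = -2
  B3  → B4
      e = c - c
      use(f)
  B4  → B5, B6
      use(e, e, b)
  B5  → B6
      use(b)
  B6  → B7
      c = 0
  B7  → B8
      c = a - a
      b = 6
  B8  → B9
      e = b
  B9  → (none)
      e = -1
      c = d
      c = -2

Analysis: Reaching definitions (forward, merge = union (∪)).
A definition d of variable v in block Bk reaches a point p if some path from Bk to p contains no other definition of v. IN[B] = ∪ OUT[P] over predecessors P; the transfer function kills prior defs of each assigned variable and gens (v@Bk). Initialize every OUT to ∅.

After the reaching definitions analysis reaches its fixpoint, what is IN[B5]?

Answer: {a@B1, c@B1, d@B0, e@B3, f@B2}

Trace:
Converged values:
  B0:   IN={}   OUT={a@B0, d@B0, f@B0}
  B1:   IN={a@B0, a@B1, c@B1, d@B0, f@B0, f@B2}   OUT={a@B1, c@B1, d@B0, f@B0, f@B2}
  B2:   IN={a@B1, c@B1, d@B0, f@B0, f@B2}   OUT={a@B1, c@B1, d@B0, f@B2}
  B3:   IN={a@B1, c@B1, d@B0, f@B2}   OUT={a@B1, c@B1, d@B0, e@B3, f@B2}
  B4:   IN={a@B1, c@B1, d@B0, e@B3, f@B2}   OUT={a@B1, c@B1, d@B0, e@B3, f@B2}
  B5:   IN={a@B1, c@B1, d@B0, e@B3, f@B2}   OUT={a@B1, c@B1, d@B0, e@B3, f@B2}
  B6:   IN={a@B1, c@B1, d@B0, e@B3, f@B2}   OUT={a@B1, c@B6, d@B0, e@B3, f@B2}
  B7:   IN={a@B1, c@B6, d@B0, e@B3, f@B2}   OUT={a@B1, b@B7, c@B7, d@B0, e@B3, f@B2}
  B8:   IN={a@B1, b@B7, c@B7, d@B0, e@B3, f@B2}   OUT={a@B1, b@B7, c@B7, d@B0, e@B8, f@B2}
  B9:   IN={a@B1, b@B7, c@B1, c@B7, d@B0, e@B8, f@B0, f@B2}   OUT={a@B1, b@B7, c@B9, d@B0, e@B9, f@B0, f@B2}

Merge at B5: IN[B5] = OUT[B4] = {a@B1, c@B1, d@B0, e@B3, f@B2}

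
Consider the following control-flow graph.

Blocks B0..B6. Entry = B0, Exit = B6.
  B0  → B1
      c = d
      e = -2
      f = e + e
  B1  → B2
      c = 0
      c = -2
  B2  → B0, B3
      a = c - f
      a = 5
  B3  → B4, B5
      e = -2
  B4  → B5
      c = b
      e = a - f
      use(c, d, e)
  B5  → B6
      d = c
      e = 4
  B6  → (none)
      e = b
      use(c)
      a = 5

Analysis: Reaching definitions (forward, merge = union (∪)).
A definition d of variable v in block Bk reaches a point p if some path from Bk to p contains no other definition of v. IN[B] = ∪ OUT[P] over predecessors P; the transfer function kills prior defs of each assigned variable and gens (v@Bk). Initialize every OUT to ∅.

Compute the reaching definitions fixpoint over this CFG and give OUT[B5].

Answer: {a@B2, c@B1, c@B4, d@B5, e@B5, f@B0}

Derivation:
Per-block solution:
  B0: | IN={a@B2, c@B1, e@B0, f@B0} | OUT={a@B2, c@B0, e@B0, f@B0}
  B1: | IN={a@B2, c@B0, e@B0, f@B0} | OUT={a@B2, c@B1, e@B0, f@B0}
  B2: | IN={a@B2, c@B1, e@B0, f@B0} | OUT={a@B2, c@B1, e@B0, f@B0}
  B3: | IN={a@B2, c@B1, e@B0, f@B0} | OUT={a@B2, c@B1, e@B3, f@B0}
  B4: | IN={a@B2, c@B1, e@B3, f@B0} | OUT={a@B2, c@B4, e@B4, f@B0}
  B5: | IN={a@B2, c@B1, c@B4, e@B3, e@B4, f@B0} | OUT={a@B2, c@B1, c@B4, d@B5, e@B5, f@B0}
  B6: | IN={a@B2, c@B1, c@B4, d@B5, e@B5, f@B0} | OUT={a@B6, c@B1, c@B4, d@B5, e@B6, f@B0}

Merge at B5: IN[B5] = OUT[B3] ⊔ OUT[B4] = {a@B2, c@B1, c@B4, e@B3, e@B4, f@B0}
Applying B5's transfer function to that IN value gives OUT[B5] (row B5 above).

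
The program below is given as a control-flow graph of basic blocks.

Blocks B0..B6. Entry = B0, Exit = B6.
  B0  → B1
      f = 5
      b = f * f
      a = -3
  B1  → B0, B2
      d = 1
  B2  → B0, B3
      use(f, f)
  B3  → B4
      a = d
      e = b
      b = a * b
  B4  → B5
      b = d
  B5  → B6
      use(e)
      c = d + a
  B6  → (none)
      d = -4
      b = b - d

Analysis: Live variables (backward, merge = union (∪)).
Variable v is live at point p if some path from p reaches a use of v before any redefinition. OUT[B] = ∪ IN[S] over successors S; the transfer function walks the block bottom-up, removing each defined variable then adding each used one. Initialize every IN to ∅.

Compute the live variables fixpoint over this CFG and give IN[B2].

Per-block solution:
  B0: | IN={} | OUT={b, f}
  B1: | IN={b, f} | OUT={b, d, f}
  B2: | IN={b, d, f} | OUT={b, d}
  B3: | IN={b, d} | OUT={a, d, e}
  B4: | IN={a, d, e} | OUT={a, b, d, e}
  B5: | IN={a, b, d, e} | OUT={b}
  B6: | IN={b} | OUT={}

Merge at B2: OUT[B2] = IN[B0] ⊔ IN[B3] = {b, d}
Applying B2's transfer function to that OUT value gives IN[B2] (row B2 above).

Answer: {b, d, f}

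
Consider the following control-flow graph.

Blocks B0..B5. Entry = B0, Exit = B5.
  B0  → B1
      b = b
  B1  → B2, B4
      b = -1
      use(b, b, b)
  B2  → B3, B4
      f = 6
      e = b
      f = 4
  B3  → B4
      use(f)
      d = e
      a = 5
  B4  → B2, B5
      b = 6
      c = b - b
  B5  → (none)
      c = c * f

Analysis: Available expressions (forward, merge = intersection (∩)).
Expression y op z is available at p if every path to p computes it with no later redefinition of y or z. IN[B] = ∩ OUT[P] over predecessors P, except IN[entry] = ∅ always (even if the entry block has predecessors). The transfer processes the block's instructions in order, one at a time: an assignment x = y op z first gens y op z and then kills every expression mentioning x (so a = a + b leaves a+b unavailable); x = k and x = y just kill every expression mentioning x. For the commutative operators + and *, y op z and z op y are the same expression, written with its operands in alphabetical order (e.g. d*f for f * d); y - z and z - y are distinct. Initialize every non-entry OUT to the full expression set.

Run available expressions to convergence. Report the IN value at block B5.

Fixpoint table:
  B0:  IN={}  OUT={}
  B1:  IN={}  OUT={}
  B2:  IN={}  OUT={}
  B3:  IN={}  OUT={}
  B4:  IN={}  OUT={b-b}
  B5:  IN={b-b}  OUT={b-b}

Merge at B5: IN[B5] = OUT[B4] = {b-b}

Answer: {b-b}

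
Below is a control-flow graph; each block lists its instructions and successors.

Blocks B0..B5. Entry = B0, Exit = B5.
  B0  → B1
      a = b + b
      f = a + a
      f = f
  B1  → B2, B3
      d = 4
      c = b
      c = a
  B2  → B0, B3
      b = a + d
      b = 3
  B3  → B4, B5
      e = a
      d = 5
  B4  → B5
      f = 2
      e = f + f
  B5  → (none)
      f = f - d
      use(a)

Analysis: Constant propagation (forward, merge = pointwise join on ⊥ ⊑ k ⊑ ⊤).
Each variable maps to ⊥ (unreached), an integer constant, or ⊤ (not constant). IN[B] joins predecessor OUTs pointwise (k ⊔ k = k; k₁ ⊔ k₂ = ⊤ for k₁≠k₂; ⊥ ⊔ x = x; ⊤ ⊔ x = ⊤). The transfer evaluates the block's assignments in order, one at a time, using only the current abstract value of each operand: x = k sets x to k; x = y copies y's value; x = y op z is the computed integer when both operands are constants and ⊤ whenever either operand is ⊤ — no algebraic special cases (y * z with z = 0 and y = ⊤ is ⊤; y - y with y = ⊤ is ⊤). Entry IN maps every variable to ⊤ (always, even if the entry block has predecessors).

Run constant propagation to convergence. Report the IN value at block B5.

Answer: {a: ⊤, b: ⊤, c: ⊤, d: 5, e: ⊤, f: ⊤}

Derivation:
Fixpoint table:
  B0: | IN=(all ⊤) | OUT=(all ⊤)
  B1: | IN=(all ⊤) | OUT={d:4; rest ⊤}
  B2: | IN={d:4; rest ⊤} | OUT={b:3, d:4; rest ⊤}
  B3: | IN={d:4; rest ⊤} | OUT={d:5; rest ⊤}
  B4: | IN={d:5; rest ⊤} | OUT={d:5, e:4, f:2; rest ⊤}
  B5: | IN={d:5; rest ⊤} | OUT={d:5; rest ⊤}

Merge at B5: IN[B5] = OUT[B3] ⊔ OUT[B4] = {a: ⊤, b: ⊤, c: ⊤, d: 5, e: ⊤, f: ⊤}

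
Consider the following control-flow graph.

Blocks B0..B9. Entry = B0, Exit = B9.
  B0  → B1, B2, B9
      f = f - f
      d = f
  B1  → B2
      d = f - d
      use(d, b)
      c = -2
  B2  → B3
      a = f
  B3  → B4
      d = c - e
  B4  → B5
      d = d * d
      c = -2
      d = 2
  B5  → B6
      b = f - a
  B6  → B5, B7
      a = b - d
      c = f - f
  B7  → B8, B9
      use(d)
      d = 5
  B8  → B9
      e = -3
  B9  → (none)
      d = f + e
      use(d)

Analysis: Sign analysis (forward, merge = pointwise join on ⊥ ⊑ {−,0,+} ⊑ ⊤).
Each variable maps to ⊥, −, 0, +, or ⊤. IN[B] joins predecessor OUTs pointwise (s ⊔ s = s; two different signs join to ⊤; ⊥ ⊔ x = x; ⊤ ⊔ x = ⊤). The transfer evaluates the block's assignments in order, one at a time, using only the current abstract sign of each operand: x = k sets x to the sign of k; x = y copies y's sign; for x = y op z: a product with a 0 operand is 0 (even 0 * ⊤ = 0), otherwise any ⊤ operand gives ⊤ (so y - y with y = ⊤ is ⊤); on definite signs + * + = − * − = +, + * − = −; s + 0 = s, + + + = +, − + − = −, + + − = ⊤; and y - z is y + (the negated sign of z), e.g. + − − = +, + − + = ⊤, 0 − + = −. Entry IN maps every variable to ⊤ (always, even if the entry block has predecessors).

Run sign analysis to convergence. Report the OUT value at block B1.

Answer: {a: ⊤, b: ⊤, c: -, d: ⊤, e: ⊤, f: ⊤}

Working:
Converged values:
  B0:   IN=(all ⊤)   OUT=(all ⊤)
  B1:   IN=(all ⊤)   OUT={c:-; rest ⊤}
  B2:   IN=(all ⊤)   OUT=(all ⊤)
  B3:   IN=(all ⊤)   OUT=(all ⊤)
  B4:   IN=(all ⊤)   OUT={c:-, d:+; rest ⊤}
  B5:   IN={d:+; rest ⊤}   OUT={d:+; rest ⊤}
  B6:   IN={d:+; rest ⊤}   OUT={d:+; rest ⊤}
  B7:   IN={d:+; rest ⊤}   OUT={d:+; rest ⊤}
  B8:   IN={d:+; rest ⊤}   OUT={d:+, e:-; rest ⊤}
  B9:   IN=(all ⊤)   OUT=(all ⊤)

Merge at B1: IN[B1] = OUT[B0] = {a: ⊤, b: ⊤, c: ⊤, d: ⊤, e: ⊤, f: ⊤}
Applying B1's transfer function to that IN value gives OUT[B1] (row B1 above).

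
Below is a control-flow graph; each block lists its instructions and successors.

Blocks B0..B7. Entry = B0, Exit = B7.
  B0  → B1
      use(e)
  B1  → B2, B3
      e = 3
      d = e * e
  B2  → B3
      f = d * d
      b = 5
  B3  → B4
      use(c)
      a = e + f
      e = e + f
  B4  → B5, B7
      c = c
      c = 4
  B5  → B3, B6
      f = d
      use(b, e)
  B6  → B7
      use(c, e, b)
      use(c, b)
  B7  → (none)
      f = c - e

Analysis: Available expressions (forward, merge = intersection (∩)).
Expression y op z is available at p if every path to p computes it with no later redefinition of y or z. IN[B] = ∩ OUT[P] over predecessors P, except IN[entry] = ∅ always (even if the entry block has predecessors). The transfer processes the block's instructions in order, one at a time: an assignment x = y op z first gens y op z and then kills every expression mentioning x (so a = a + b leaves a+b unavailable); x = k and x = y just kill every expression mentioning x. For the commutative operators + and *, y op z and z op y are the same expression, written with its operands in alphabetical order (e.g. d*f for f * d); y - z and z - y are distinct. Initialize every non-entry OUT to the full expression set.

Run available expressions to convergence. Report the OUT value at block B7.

Answer: {c-e}

Working:
Per-block solution:
  B0:   IN={}   OUT={}
  B1:   IN={}   OUT={e*e}
  B2:   IN={e*e}   OUT={d*d, e*e}
  B3:   IN={}   OUT={}
  B4:   IN={}   OUT={}
  B5:   IN={}   OUT={}
  B6:   IN={}   OUT={}
  B7:   IN={}   OUT={c-e}

Merge at B7: IN[B7] = OUT[B4] ∩ OUT[B6] = {}
Applying B7's transfer function to that IN value gives OUT[B7] (row B7 above).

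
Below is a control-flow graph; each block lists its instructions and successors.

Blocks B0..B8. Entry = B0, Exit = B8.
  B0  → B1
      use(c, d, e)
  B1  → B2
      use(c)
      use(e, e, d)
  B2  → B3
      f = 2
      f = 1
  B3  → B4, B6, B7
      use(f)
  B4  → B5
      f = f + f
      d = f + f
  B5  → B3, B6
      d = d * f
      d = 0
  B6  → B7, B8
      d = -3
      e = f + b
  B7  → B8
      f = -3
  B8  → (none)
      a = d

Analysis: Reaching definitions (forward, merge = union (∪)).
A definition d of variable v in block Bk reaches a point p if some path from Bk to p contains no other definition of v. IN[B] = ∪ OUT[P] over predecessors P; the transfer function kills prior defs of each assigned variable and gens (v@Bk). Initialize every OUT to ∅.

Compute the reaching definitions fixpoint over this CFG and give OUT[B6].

Answer: {d@B6, e@B6, f@B2, f@B4}

Working:
Converged values:
  B0:   IN={}   OUT={}
  B1:   IN={}   OUT={}
  B2:   IN={}   OUT={f@B2}
  B3:   IN={d@B5, f@B2, f@B4}   OUT={d@B5, f@B2, f@B4}
  B4:   IN={d@B5, f@B2, f@B4}   OUT={d@B4, f@B4}
  B5:   IN={d@B4, f@B4}   OUT={d@B5, f@B4}
  B6:   IN={d@B5, f@B2, f@B4}   OUT={d@B6, e@B6, f@B2, f@B4}
  B7:   IN={d@B5, d@B6, e@B6, f@B2, f@B4}   OUT={d@B5, d@B6, e@B6, f@B7}
  B8:   IN={d@B5, d@B6, e@B6, f@B2, f@B4, f@B7}   OUT={a@B8, d@B5, d@B6, e@B6, f@B2, f@B4, f@B7}

Merge at B6: IN[B6] = OUT[B3] ⊔ OUT[B5] = {d@B5, f@B2, f@B4}
Applying B6's transfer function to that IN value gives OUT[B6] (row B6 above).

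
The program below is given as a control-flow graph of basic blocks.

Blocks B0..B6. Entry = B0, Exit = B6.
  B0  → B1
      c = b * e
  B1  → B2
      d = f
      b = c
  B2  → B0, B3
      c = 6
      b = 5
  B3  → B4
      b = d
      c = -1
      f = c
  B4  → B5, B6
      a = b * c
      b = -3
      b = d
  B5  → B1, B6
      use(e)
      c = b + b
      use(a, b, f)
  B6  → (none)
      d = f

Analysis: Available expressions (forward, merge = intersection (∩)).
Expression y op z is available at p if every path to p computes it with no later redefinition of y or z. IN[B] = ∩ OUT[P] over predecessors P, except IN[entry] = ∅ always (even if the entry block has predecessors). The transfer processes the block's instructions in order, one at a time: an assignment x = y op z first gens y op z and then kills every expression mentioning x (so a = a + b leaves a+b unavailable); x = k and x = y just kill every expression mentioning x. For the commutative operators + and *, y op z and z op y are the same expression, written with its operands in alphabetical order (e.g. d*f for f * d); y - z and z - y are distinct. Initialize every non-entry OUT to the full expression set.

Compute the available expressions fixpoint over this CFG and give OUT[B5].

Answer: {b+b}

Trace:
Fixpoint table:
  B0:  IN={}  OUT={b*e}
  B1:  IN={}  OUT={}
  B2:  IN={}  OUT={}
  B3:  IN={}  OUT={}
  B4:  IN={}  OUT={}
  B5:  IN={}  OUT={b+b}
  B6:  IN={}  OUT={}

Merge at B5: IN[B5] = OUT[B4] = {}
Applying B5's transfer function to that IN value gives OUT[B5] (row B5 above).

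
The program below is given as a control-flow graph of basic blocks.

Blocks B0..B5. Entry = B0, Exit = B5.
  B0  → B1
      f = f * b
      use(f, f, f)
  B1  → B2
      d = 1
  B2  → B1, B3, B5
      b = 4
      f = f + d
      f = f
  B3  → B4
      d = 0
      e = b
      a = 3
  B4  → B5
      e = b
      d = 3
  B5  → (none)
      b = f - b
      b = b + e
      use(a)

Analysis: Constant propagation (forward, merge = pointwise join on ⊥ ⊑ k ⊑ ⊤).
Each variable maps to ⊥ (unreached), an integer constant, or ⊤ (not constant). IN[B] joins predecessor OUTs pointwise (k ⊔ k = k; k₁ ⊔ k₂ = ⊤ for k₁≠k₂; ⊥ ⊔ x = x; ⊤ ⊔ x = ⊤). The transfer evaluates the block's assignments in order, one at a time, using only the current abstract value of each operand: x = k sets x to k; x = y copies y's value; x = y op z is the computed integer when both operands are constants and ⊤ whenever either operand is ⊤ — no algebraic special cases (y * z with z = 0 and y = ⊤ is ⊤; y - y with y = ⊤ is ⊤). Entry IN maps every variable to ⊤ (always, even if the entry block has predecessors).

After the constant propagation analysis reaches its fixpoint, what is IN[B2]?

Fixpoint table:
  B0:   IN=(all ⊤)   OUT=(all ⊤)
  B1:   IN=(all ⊤)   OUT={d:1; rest ⊤}
  B2:   IN={d:1; rest ⊤}   OUT={b:4, d:1; rest ⊤}
  B3:   IN={b:4, d:1; rest ⊤}   OUT={a:3, b:4, d:0, e:4; rest ⊤}
  B4:   IN={a:3, b:4, d:0, e:4; rest ⊤}   OUT={a:3, b:4, d:3, e:4; rest ⊤}
  B5:   IN={b:4; rest ⊤}   OUT=(all ⊤)

Merge at B2: IN[B2] = OUT[B1] = {a: ⊤, b: ⊤, c: ⊤, d: 1, e: ⊤, f: ⊤}

Answer: {a: ⊤, b: ⊤, c: ⊤, d: 1, e: ⊤, f: ⊤}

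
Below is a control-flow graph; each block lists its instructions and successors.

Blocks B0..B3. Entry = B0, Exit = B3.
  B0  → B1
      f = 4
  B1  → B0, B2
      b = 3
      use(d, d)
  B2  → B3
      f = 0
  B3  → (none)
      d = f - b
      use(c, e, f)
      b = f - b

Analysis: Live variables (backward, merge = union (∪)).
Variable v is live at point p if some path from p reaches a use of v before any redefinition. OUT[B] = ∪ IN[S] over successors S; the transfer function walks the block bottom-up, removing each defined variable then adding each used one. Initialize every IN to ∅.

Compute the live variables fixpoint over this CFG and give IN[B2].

Answer: {b, c, e}

Derivation:
Converged values:
  B0: | IN={c, d, e} | OUT={c, d, e}
  B1: | IN={c, d, e} | OUT={b, c, d, e}
  B2: | IN={b, c, e} | OUT={b, c, e, f}
  B3: | IN={b, c, e, f} | OUT={}

Merge at B2: OUT[B2] = IN[B3] = {b, c, e, f}
Applying B2's transfer function to that OUT value gives IN[B2] (row B2 above).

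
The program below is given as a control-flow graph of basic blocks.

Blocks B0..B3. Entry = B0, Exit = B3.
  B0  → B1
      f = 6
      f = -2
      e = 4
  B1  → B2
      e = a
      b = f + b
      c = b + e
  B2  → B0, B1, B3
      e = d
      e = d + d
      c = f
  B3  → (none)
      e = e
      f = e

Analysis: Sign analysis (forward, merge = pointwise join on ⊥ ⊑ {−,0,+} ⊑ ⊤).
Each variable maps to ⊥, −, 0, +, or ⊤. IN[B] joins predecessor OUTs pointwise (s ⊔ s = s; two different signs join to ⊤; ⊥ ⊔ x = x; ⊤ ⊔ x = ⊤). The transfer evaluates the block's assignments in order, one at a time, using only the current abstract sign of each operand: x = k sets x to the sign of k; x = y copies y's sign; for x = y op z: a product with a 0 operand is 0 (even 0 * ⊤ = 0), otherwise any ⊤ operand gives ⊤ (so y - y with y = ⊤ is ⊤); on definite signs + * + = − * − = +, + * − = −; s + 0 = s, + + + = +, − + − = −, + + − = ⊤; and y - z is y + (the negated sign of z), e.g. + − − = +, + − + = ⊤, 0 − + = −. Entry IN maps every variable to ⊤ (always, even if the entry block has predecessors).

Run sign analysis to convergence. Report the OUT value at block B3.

Per-block solution:
  B0: | IN=(all ⊤) | OUT={e:+, f:-; rest ⊤}
  B1: | IN={f:-; rest ⊤} | OUT={f:-; rest ⊤}
  B2: | IN={f:-; rest ⊤} | OUT={c:-, f:-; rest ⊤}
  B3: | IN={c:-, f:-; rest ⊤} | OUT={c:-; rest ⊤}

Merge at B3: IN[B3] = OUT[B2] = {a: ⊤, b: ⊤, c: -, d: ⊤, e: ⊤, f: -}
Applying B3's transfer function to that IN value gives OUT[B3] (row B3 above).

Answer: {a: ⊤, b: ⊤, c: -, d: ⊤, e: ⊤, f: ⊤}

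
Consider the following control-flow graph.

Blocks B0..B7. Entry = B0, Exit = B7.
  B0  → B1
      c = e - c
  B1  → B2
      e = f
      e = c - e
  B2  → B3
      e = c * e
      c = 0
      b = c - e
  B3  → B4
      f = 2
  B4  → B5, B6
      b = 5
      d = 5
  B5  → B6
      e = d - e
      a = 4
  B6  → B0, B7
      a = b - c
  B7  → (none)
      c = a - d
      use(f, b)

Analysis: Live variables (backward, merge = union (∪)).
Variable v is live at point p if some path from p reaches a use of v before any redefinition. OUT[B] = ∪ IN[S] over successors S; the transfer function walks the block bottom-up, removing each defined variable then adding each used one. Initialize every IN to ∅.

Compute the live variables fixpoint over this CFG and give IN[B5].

Answer: {b, c, d, e, f}

Working:
Fixpoint table:
  B0:   IN={c, e, f}   OUT={c, f}
  B1:   IN={c, f}   OUT={c, e}
  B2:   IN={c, e}   OUT={c, e}
  B3:   IN={c, e}   OUT={c, e, f}
  B4:   IN={c, e, f}   OUT={b, c, d, e, f}
  B5:   IN={b, c, d, e, f}   OUT={b, c, d, e, f}
  B6:   IN={b, c, d, e, f}   OUT={a, b, c, d, e, f}
  B7:   IN={a, b, d, f}   OUT={}

Merge at B5: OUT[B5] = IN[B6] = {b, c, d, e, f}
Applying B5's transfer function to that OUT value gives IN[B5] (row B5 above).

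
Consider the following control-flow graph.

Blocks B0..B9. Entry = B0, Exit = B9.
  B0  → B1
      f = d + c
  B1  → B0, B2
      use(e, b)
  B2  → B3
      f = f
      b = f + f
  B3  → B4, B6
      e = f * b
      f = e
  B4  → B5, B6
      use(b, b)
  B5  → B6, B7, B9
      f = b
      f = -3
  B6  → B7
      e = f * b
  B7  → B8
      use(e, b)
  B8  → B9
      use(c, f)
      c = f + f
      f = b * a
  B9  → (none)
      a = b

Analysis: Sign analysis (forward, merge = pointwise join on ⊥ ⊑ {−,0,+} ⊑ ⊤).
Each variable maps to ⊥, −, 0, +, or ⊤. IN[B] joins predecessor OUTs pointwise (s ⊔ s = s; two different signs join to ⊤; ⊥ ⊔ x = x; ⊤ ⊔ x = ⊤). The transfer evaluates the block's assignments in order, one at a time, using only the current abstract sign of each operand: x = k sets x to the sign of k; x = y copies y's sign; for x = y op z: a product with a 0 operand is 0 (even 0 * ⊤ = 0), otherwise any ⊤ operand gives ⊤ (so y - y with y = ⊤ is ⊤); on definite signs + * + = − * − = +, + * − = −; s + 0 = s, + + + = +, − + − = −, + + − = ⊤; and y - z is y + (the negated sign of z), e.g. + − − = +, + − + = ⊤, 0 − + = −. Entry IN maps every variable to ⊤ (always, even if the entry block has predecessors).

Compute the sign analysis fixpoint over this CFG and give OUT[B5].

Answer: {a: ⊤, b: ⊤, c: ⊤, d: ⊤, e: ⊤, f: -}

Working:
Per-block solution:
  B0:  IN=(all ⊤)  OUT=(all ⊤)
  B1:  IN=(all ⊤)  OUT=(all ⊤)
  B2:  IN=(all ⊤)  OUT=(all ⊤)
  B3:  IN=(all ⊤)  OUT=(all ⊤)
  B4:  IN=(all ⊤)  OUT=(all ⊤)
  B5:  IN=(all ⊤)  OUT={f:-; rest ⊤}
  B6:  IN=(all ⊤)  OUT=(all ⊤)
  B7:  IN=(all ⊤)  OUT=(all ⊤)
  B8:  IN=(all ⊤)  OUT=(all ⊤)
  B9:  IN=(all ⊤)  OUT=(all ⊤)

Merge at B5: IN[B5] = OUT[B4] = {a: ⊤, b: ⊤, c: ⊤, d: ⊤, e: ⊤, f: ⊤}
Applying B5's transfer function to that IN value gives OUT[B5] (row B5 above).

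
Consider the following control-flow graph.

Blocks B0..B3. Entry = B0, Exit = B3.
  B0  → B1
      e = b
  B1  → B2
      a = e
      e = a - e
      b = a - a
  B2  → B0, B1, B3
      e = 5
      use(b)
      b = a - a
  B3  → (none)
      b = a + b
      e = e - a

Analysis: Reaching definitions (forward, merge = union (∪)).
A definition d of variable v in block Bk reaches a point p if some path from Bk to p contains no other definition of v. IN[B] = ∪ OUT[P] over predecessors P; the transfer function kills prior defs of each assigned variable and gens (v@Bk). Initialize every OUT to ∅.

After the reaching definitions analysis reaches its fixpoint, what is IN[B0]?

Converged values:
  B0:   IN={a@B1, b@B2, e@B2}   OUT={a@B1, b@B2, e@B0}
  B1:   IN={a@B1, b@B2, e@B0, e@B2}   OUT={a@B1, b@B1, e@B1}
  B2:   IN={a@B1, b@B1, e@B1}   OUT={a@B1, b@B2, e@B2}
  B3:   IN={a@B1, b@B2, e@B2}   OUT={a@B1, b@B3, e@B3}

Merge at B0 (entry node, so the boundary value {} is joined with the incoming edge(s)): IN[B0] = {} ⊔ OUT[B2] = {a@B1, b@B2, e@B2}

Answer: {a@B1, b@B2, e@B2}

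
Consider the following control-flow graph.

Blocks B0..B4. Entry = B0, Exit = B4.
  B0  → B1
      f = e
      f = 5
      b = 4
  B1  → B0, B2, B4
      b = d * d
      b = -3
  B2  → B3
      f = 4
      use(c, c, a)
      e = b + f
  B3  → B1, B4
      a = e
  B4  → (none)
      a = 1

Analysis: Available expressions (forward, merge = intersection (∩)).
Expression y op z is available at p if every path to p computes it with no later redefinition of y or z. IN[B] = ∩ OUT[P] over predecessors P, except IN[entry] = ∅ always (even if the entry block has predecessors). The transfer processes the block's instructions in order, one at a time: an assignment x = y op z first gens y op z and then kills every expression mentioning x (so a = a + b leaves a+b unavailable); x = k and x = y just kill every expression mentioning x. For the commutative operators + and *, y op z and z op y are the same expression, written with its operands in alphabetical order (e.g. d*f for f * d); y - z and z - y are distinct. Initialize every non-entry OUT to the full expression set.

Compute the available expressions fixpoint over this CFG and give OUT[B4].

Answer: {d*d}

Working:
Fixpoint table:
  B0: | IN={} | OUT={}
  B1: | IN={} | OUT={d*d}
  B2: | IN={d*d} | OUT={b+f, d*d}
  B3: | IN={b+f, d*d} | OUT={b+f, d*d}
  B4: | IN={d*d} | OUT={d*d}

Merge at B4: IN[B4] = OUT[B1] ∩ OUT[B3] = {d*d}
Applying B4's transfer function to that IN value gives OUT[B4] (row B4 above).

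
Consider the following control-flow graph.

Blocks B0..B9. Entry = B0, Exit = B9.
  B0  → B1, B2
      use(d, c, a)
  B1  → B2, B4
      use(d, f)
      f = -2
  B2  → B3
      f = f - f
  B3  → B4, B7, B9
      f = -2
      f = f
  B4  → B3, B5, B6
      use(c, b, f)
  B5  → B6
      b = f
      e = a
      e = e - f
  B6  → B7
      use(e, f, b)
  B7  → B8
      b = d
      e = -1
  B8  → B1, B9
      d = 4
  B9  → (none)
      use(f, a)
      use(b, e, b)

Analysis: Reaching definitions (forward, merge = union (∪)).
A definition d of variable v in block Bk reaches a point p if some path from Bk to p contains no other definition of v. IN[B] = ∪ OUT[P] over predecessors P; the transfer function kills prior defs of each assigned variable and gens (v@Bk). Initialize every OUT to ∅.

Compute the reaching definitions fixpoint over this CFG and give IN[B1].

Answer: {b@B7, d@B8, e@B7, f@B1, f@B3}

Working:
Converged values:
  B0:   IN={}   OUT={}
  B1:   IN={b@B7, d@B8, e@B7, f@B1, f@B3}   OUT={b@B7, d@B8, e@B7, f@B1}
  B2:   IN={b@B7, d@B8, e@B7, f@B1}   OUT={b@B7, d@B8, e@B7, f@B2}
  B3:   IN={b@B7, d@B8, e@B7, f@B1, f@B2, f@B3}   OUT={b@B7, d@B8, e@B7, f@B3}
  B4:   IN={b@B7, d@B8, e@B7, f@B1, f@B3}   OUT={b@B7, d@B8, e@B7, f@B1, f@B3}
  B5:   IN={b@B7, d@B8, e@B7, f@B1, f@B3}   OUT={b@B5, d@B8, e@B5, f@B1, f@B3}
  B6:   IN={b@B5, b@B7, d@B8, e@B5, e@B7, f@B1, f@B3}   OUT={b@B5, b@B7, d@B8, e@B5, e@B7, f@B1, f@B3}
  B7:   IN={b@B5, b@B7, d@B8, e@B5, e@B7, f@B1, f@B3}   OUT={b@B7, d@B8, e@B7, f@B1, f@B3}
  B8:   IN={b@B7, d@B8, e@B7, f@B1, f@B3}   OUT={b@B7, d@B8, e@B7, f@B1, f@B3}
  B9:   IN={b@B7, d@B8, e@B7, f@B1, f@B3}   OUT={b@B7, d@B8, e@B7, f@B1, f@B3}

Merge at B1: IN[B1] = OUT[B0] ⊔ OUT[B8] = {b@B7, d@B8, e@B7, f@B1, f@B3}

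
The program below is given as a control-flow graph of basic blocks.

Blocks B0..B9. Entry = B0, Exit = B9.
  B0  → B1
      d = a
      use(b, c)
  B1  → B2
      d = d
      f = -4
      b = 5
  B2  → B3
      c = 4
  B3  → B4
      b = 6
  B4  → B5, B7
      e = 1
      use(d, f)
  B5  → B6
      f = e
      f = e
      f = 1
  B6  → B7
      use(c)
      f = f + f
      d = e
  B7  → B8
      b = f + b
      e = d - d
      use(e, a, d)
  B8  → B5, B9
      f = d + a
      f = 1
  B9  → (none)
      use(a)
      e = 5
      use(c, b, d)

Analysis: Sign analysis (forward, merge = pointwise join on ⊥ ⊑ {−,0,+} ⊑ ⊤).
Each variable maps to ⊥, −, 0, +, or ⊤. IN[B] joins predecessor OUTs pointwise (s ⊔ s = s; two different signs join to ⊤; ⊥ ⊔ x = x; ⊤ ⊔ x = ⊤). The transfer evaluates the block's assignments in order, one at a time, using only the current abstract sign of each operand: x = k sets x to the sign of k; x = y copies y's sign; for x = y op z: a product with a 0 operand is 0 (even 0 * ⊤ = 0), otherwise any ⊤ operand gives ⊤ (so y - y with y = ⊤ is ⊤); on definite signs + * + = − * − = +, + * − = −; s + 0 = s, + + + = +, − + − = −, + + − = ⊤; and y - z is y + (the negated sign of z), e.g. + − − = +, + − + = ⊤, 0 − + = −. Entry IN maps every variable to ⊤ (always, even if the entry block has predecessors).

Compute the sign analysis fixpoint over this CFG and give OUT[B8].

Per-block solution:
  B0: | IN=(all ⊤) | OUT=(all ⊤)
  B1: | IN=(all ⊤) | OUT={b:+, f:-; rest ⊤}
  B2: | IN={b:+, f:-; rest ⊤} | OUT={b:+, c:+, f:-; rest ⊤}
  B3: | IN={b:+, c:+, f:-; rest ⊤} | OUT={b:+, c:+, f:-; rest ⊤}
  B4: | IN={b:+, c:+, f:-; rest ⊤} | OUT={b:+, c:+, e:+, f:-; rest ⊤}
  B5: | IN={c:+; rest ⊤} | OUT={c:+, f:+; rest ⊤}
  B6: | IN={c:+, f:+; rest ⊤} | OUT={c:+, f:+; rest ⊤}
  B7: | IN={c:+; rest ⊤} | OUT={c:+; rest ⊤}
  B8: | IN={c:+; rest ⊤} | OUT={c:+, f:+; rest ⊤}
  B9: | IN={c:+, f:+; rest ⊤} | OUT={c:+, e:+, f:+; rest ⊤}

Merge at B8: IN[B8] = OUT[B7] = {a: ⊤, b: ⊤, c: +, d: ⊤, e: ⊤, f: ⊤}
Applying B8's transfer function to that IN value gives OUT[B8] (row B8 above).

Answer: {a: ⊤, b: ⊤, c: +, d: ⊤, e: ⊤, f: +}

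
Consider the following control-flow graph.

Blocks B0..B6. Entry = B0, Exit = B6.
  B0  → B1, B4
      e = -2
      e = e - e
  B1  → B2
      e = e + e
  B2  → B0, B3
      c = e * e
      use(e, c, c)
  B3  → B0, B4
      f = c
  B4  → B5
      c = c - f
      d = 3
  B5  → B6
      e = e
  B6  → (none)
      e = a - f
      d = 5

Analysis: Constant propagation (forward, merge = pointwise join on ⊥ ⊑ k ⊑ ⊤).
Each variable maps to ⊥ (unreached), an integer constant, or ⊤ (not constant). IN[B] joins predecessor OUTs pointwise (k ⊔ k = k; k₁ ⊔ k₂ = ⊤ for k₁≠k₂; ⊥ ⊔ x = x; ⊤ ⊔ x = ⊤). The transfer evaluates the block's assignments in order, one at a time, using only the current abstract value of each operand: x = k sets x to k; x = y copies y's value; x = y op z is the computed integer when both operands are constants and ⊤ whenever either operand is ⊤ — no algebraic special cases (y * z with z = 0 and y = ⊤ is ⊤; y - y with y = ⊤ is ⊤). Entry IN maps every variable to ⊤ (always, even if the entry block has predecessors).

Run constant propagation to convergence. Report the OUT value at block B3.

Fixpoint table:
  B0: | IN=(all ⊤) | OUT={e:0; rest ⊤}
  B1: | IN={e:0; rest ⊤} | OUT={e:0; rest ⊤}
  B2: | IN={e:0; rest ⊤} | OUT={c:0, e:0; rest ⊤}
  B3: | IN={c:0, e:0; rest ⊤} | OUT={c:0, e:0, f:0; rest ⊤}
  B4: | IN={e:0; rest ⊤} | OUT={d:3, e:0; rest ⊤}
  B5: | IN={d:3, e:0; rest ⊤} | OUT={d:3, e:0; rest ⊤}
  B6: | IN={d:3, e:0; rest ⊤} | OUT={d:5; rest ⊤}

Merge at B3: IN[B3] = OUT[B2] = {a: ⊤, b: ⊤, c: 0, d: ⊤, e: 0, f: ⊤}
Applying B3's transfer function to that IN value gives OUT[B3] (row B3 above).

Answer: {a: ⊤, b: ⊤, c: 0, d: ⊤, e: 0, f: 0}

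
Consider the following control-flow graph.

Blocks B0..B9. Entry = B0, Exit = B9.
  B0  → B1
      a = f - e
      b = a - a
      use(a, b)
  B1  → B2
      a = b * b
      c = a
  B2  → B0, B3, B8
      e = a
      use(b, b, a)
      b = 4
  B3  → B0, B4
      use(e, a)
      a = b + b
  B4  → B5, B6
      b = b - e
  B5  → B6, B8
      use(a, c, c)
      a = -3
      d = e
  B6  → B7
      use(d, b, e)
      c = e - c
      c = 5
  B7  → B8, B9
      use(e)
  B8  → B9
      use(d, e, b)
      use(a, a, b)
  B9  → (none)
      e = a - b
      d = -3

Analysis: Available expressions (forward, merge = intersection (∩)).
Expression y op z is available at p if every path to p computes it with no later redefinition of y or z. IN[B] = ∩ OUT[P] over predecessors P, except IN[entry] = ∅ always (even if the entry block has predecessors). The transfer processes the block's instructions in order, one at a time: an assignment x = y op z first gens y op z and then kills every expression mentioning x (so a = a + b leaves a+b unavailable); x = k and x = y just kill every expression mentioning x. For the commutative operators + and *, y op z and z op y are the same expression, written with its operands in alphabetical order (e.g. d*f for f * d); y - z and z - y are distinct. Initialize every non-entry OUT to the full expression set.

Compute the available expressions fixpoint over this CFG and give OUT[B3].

Per-block solution:
  B0:   IN={}   OUT={a-a, f-e}
  B1:   IN={a-a, f-e}   OUT={b*b, f-e}
  B2:   IN={b*b, f-e}   OUT={}
  B3:   IN={}   OUT={b+b}
  B4:   IN={b+b}   OUT={}
  B5:   IN={}   OUT={}
  B6:   IN={}   OUT={}
  B7:   IN={}   OUT={}
  B8:   IN={}   OUT={}
  B9:   IN={}   OUT={a-b}

Merge at B3: IN[B3] = OUT[B2] = {}
Applying B3's transfer function to that IN value gives OUT[B3] (row B3 above).

Answer: {b+b}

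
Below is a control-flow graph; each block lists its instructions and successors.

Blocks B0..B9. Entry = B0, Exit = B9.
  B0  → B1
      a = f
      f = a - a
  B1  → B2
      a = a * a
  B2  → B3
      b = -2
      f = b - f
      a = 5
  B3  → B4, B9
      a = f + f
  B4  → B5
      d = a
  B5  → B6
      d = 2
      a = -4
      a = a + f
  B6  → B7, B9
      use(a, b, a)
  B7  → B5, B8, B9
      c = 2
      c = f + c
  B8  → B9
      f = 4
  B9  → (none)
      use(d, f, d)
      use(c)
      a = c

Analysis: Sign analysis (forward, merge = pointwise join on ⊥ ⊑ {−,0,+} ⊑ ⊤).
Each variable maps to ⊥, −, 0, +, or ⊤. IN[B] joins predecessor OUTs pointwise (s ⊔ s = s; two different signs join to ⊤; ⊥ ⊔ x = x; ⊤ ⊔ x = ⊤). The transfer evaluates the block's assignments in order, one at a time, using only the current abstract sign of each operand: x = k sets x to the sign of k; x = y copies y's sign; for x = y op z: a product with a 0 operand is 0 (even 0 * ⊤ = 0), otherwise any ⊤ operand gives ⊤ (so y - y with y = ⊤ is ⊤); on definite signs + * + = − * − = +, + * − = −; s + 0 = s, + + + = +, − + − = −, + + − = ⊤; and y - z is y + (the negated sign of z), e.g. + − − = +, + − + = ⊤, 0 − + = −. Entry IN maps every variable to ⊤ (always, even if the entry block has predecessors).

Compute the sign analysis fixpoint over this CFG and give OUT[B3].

Answer: {a: ⊤, b: -, c: ⊤, d: ⊤, e: ⊤, f: ⊤}

Working:
Per-block solution:
  B0:  IN=(all ⊤)  OUT=(all ⊤)
  B1:  IN=(all ⊤)  OUT=(all ⊤)
  B2:  IN=(all ⊤)  OUT={a:+, b:-; rest ⊤}
  B3:  IN={a:+, b:-; rest ⊤}  OUT={b:-; rest ⊤}
  B4:  IN={b:-; rest ⊤}  OUT={b:-; rest ⊤}
  B5:  IN={b:-; rest ⊤}  OUT={b:-, d:+; rest ⊤}
  B6:  IN={b:-, d:+; rest ⊤}  OUT={b:-, d:+; rest ⊤}
  B7:  IN={b:-, d:+; rest ⊤}  OUT={b:-, d:+; rest ⊤}
  B8:  IN={b:-, d:+; rest ⊤}  OUT={b:-, d:+, f:+; rest ⊤}
  B9:  IN={b:-; rest ⊤}  OUT={b:-; rest ⊤}

Merge at B3: IN[B3] = OUT[B2] = {a: +, b: -, c: ⊤, d: ⊤, e: ⊤, f: ⊤}
Applying B3's transfer function to that IN value gives OUT[B3] (row B3 above).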